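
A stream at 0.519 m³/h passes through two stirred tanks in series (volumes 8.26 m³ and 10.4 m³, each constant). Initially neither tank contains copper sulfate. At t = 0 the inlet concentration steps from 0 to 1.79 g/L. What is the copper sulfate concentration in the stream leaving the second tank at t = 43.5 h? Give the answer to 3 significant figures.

Each tank obeys Vᵢ dCᵢ/dt = Q(Cᵢ₋₁ − Cᵢ), so τᵢ = Vᵢ/Q.
τ₁ = 8.26/0.519 = 15.915 h; τ₂ = 10.4/0.519 = 20.039 h.
Tank 1: C₁ = C_in(1 − e^(−t/τ₁)). Tank 2 (τ₁ ≠ τ₂): C₂ = C_in[1 − (τ₁ e^(−t/τ₁) − τ₂ e^(−t/τ₂))/(τ₁ − τ₂)].
At t = 43.5: e^(−t/τ₁) = 0.065009, e^(−t/τ₂) = 0.11408.
C₂ = 1.79·[1 − (15.915·0.065009 − 20.039·0.11408)/(-4.1233)] = 1.79·0.69649 = 1.2467 g/L.

1.25 g/L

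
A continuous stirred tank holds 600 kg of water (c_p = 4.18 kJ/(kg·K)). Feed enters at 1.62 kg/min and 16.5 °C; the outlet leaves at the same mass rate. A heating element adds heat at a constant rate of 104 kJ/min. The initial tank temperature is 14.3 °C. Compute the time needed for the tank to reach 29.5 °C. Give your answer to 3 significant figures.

744 min

M c_p dT/dt = ṁ c_p (T_in − T) + Q̇.
τ = M/ṁ = 370.37 min; T_ss = T_in + Q̇/(ṁ c_p) = 31.858 °C.
T(t) = T_ss + (T₀ − T_ss) e^(−t/τ). Set T = 29.5:
e^(−t/τ) = (29.5 − 31.858)/(14.3 − 31.858) = 0.13431
t = −370.37 · ln(0.13431) = 743.56 min.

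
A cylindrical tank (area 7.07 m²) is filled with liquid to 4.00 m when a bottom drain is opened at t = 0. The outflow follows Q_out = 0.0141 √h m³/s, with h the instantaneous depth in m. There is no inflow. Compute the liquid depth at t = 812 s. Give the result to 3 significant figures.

1.42 m

With no inflow, A dh/dt = −0.0141 √h.
This is separable: 2 d(√h)/dt = −0.0141/A, so √h = √h₀ − (0.0141/(2A)) t.
√h = √4.00 − 0.0141·812/(2·7.07) = 2.0000 − 0.80970 = 1.1903.
h = 1.1903² = 1.4168 m.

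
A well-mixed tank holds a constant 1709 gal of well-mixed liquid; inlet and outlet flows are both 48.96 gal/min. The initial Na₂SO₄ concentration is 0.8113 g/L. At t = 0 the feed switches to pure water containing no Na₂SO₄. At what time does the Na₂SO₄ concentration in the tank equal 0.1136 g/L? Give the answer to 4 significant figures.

Unsteady species balance (constant V, well mixed): V dC/dt = Q(C_in − C), so τ = V/Q = 34.9060 min.
C(t) = C_in + (C₀ − C_in) e^(−t/τ). Set C = 0.1136 and solve for t:
e^(−t/τ) = (C − C_in)/(C₀ − C_in) = (0.1136 − 0)/(0.8113 − 0) = 0.140022
t = −τ ln(…) = 34.9060 × 1.96595 = 68.6237 min.

68.62 min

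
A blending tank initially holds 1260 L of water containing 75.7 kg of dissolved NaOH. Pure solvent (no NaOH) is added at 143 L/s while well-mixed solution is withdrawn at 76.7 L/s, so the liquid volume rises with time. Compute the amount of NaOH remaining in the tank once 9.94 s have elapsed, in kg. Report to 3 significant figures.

46.5 kg

Total volume: dV/dt = Q_in − Q_out = 66.300 L/s, so V(t) = 1260 + 66.300 t and V(9.94) = 1919.0 L.
Solute balance: dm/dt = 0 − Q_out C = −Q_out m/V(t).
dm/m = −Q_out dt/(V₀ + 66.300 t); integrating gives ln(m/m₀) = −(Q_out/(Q_in−Q_out)) ln(V/V₀).
m = m₀ (V₀/V)^(Q_out/(Q_in−Q_out)) = 75.7 × (1260/1919.0)^(1.1569) = 46.529 kg.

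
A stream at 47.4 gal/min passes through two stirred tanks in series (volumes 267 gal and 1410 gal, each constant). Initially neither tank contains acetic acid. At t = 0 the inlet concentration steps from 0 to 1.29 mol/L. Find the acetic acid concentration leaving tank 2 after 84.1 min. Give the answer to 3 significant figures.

1.20 mol/L

Time constants: τᵢ = Vᵢ/Q for each well-mixed tank.
τ₁ = 267/47.4 = 5.6329 min; τ₂ = 1410/47.4 = 29.747 min.
Solving the cascade with C₁(0)=C₂(0)=0 gives C₂(t) = C_in[1 − (τ₁ e^(−t/τ₁) − τ₂ e^(−t/τ₂))/(τ₁ − τ₂)].
At t = 84.1: e^(−t/τ₁) = 3.2805e-07, e^(−t/τ₂) = 0.059179.
C₂ = 1.29·[1 − (5.6329·3.2805e-07 − 29.747·0.059179)/(-24.114)] = 1.29·0.92700 = 1.1958 mol/L.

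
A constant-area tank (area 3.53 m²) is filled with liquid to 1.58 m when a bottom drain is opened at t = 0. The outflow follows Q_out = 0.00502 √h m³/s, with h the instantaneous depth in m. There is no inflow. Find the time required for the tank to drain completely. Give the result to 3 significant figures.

Accumulation of liquid (constant cross-section A): A dh/dt = −0.00502 √h.
This is separable: 2 d(√h)/dt = −0.00502/A, so √h = √h₀ − (0.00502/(2A)) t.
Set h = 0: 2√h₀ = (0.00502/A) t_empty ⇒ t_empty = 2A√h₀/0.00502.
t_empty = 2·3.53·√1.58/0.00502 = 7.0600·1.2570/0.00502 = 1767.8 s.

1770 s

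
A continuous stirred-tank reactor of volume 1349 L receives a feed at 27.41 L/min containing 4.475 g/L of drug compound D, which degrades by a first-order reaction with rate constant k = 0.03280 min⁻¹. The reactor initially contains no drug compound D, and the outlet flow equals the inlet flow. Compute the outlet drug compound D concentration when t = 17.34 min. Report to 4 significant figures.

Species balance: V dC/dt = Q C_in − Q C − k V C.
This is linear with rate a = Q/V + k = 0.0531188 min⁻¹.
C_ss = Q C_in/(Q + kV) = 1.71176 g/L; C(t) = C_ss + (C₀ − C_ss) e^(−a t).
C(17.34) = 1.71176 + (-1.71176)·e^(−0.0531188·17.34) = 1.71176 + (-1.71176)·0.398089 = 1.03033 g/L.

1.030 g/L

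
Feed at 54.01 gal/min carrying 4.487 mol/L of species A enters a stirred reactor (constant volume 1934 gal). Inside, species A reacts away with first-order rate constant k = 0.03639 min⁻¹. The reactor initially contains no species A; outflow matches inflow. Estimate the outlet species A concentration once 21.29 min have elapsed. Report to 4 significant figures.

1.453 mol/L

Species balance: V dC/dt = Q C_in − Q C − k V C.
This is linear with rate a = Q/V + k = 0.0643166 min⁻¹.
C_ss = Q C_in/(Q + kV) = 1.94828 mol/L; C(t) = C_ss + (C₀ − C_ss) e^(−a t).
C(21.29) = 1.94828 + (-1.94828)·e^(−0.0643166·21.29) = 1.94828 + (-1.94828)·0.254285 = 1.45286 mol/L.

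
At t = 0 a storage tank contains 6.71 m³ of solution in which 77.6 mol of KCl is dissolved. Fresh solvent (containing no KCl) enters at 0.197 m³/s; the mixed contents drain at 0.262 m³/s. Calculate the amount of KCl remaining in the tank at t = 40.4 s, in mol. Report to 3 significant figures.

Total volume: dV/dt = Q_in − Q_out = -0.065000 m³/s, so V(t) = 6.71 − 0.065000 t and V(40.4) = 4.0840 m³.
No KCl enters, so dm/dt = −Q_out · (m/V).
Separate: dm/m = −Q_out dt/V(t) ⇒ ln(m/m₀) = −(Q_out/(Q_in−Q_out)) ln(V/V₀).
m = m₀ (V₀/V)^(Q_out/(Q_in−Q_out)) = 77.6 × (6.71/4.0840)^(-4.0308) = 10.488 mol.

10.5 mol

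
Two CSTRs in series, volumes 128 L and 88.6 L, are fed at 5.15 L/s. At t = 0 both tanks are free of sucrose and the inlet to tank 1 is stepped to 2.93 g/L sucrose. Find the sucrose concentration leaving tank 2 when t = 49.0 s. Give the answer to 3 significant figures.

Time constants: τᵢ = Vᵢ/Q for each well-mixed tank.
τ₁ = 128/5.15 = 24.854 s; τ₂ = 88.6/5.15 = 17.204 s.
Tank 1: C₁ = C_in(1 − e^(−t/τ₁)). Tank 2 (τ₁ ≠ τ₂): C₂ = C_in[1 − (τ₁ e^(−t/τ₁) − τ₂ e^(−t/τ₂))/(τ₁ − τ₂)].
At t = 49.0: e^(−t/τ₁) = 0.13925, e^(−t/τ₂) = 0.057949.
C₂ = 2.93·[1 − (24.854·0.13925 − 17.204·0.057949)/(7.6505)] = 2.93·0.67793 = 1.9863 g/L.

1.99 g/L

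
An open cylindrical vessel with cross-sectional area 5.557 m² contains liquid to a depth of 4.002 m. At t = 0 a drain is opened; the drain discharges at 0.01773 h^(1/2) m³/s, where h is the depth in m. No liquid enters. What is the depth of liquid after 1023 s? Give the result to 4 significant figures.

A dh/dt = −Q_out = −0.01773 √h.
∫ h^(−1/2) dh = −(0.01773/A) ∫ dt, giving 2√h = 2√h₀ − (0.01773/A) t.
√h = √4.002 − 0.01773·1023/(2·5.557) = 2.00050 − 1.63198 = 0.368523.
h = 0.368523² = 0.135809 m.

0.1358 m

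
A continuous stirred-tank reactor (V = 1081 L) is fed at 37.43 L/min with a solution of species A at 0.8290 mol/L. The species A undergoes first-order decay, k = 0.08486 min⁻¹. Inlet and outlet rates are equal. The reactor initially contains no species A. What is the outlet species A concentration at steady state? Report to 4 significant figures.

Species balance: V dC/dt = Q C_in − Q C − k V C.
At steady state: 0 = Q C_in − (Q + kV) C_ss, so C_ss = Q C_in/(Q + kV).
C_ss = 37.43·0.8290/(37.43 + 0.08486·1081) = 31.0295/129.164 = 0.240234 mol/L.

0.2402 mol/L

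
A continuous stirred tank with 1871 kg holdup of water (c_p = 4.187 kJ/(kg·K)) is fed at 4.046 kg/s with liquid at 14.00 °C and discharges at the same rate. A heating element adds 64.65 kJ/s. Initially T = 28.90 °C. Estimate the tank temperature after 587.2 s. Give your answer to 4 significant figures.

First-law balance (no shaft work): M c_p dT/dt = ṁ c_p (T_in − T) + 64.65.
τ = M/ṁ = 462.432 s; T_ss = T_in + Q̇/(ṁ c_p) = 14.00 + 64.65/(4.046·4.187) = 17.8163 °C.
Solution: T(t) = T_ss + (T₀ − T_ss) e^(−t/τ).
T(587.2) = 17.8163 + (11.0837)·e^(−587.2/462.432) = 17.8163 + (11.0837)·0.280885 = 20.9295 °C.

20.93 °C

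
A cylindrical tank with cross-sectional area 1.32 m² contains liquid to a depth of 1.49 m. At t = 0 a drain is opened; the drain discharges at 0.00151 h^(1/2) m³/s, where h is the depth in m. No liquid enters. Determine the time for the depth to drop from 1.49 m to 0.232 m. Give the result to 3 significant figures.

With no inflow, A dh/dt = −0.00151 √h.
This is separable: 2 d(√h)/dt = −0.00151/A, so √h = √h₀ − (0.00151/(2A)) t.
t = 2A(√h₀ − √h)/0.00151 = 2·1.32·(√1.49 − √0.232)/0.00151
  = 2.6400 × (1.2207 − 0.48166) / 0.00151 = 1292.0 s.

1290 s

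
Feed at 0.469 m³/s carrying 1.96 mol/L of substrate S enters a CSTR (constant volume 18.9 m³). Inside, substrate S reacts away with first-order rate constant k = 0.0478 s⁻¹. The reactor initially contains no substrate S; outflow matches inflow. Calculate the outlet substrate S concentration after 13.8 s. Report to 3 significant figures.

0.424 mol/L

Accumulation = in − out − consumed: V dC/dt = Q C_in − Q C − k V C.
dC/dt = (Q/V) C_in − (Q/V + k) C; effective rate a = Q/V + k = 0.024815 + 0.0478 = 0.072615 s⁻¹.
C_ss = Q C_in/(Q + kV) = 0.66979 mol/L; C(t) = C_ss + (C₀ − C_ss) e^(−a t).
C(13.8) = 0.66979 + (-0.66979)·e^(−0.072615·13.8) = 0.66979 + (-0.66979)·0.36711 = 0.42390 mol/L.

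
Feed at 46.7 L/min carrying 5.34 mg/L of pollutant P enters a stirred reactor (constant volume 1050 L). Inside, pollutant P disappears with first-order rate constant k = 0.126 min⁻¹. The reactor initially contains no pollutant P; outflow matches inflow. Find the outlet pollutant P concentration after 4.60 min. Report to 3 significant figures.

Accumulation = in − out − consumed: V dC/dt = Q C_in − Q C − k V C.
This is linear with rate a = Q/V + k = 0.17048 min⁻¹.
C_ss = Q C_in/(Q + kV) = 1.3932 mg/L; C(t) = C_ss + (C₀ − C_ss) e^(−a t).
C(4.60) = 1.3932 + (-1.3932)·e^(−0.17048·4.60) = 1.3932 + (-1.3932)·0.45649 = 0.75720 mg/L.

0.757 mg/L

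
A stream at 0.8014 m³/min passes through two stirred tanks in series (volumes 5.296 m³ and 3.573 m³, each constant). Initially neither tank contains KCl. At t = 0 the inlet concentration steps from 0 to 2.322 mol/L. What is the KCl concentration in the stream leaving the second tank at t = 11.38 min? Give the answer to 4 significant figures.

1.422 mol/L

Time constants: τᵢ = Vᵢ/Q for each well-mixed tank.
τ₁ = 5.296/0.8014 = 6.60844 min; τ₂ = 3.573/0.8014 = 4.45845 min.
Tank 1: C₁ = C_in(1 − e^(−t/τ₁)). Tank 2 (τ₁ ≠ τ₂): C₂ = C_in[1 − (τ₁ e^(−t/τ₁) − τ₂ e^(−t/τ₂))/(τ₁ − τ₂)].
At t = 11.38: e^(−t/τ₁) = 0.178701, e^(−t/τ₂) = 0.0778900.
C₂ = 2.322·[1 − (6.60844·0.178701 − 4.45845·0.0778900)/(2.14999)] = 2.322·0.612246 = 1.42164 mol/L.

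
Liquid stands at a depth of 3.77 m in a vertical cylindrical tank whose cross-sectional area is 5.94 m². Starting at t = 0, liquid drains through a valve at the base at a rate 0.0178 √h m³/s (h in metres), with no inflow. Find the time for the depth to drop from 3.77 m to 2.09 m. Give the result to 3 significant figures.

331 s

With no inflow, A dh/dt = −0.0178 √h.
Separate and integrate: 2(√h − √h₀) = −(0.0178/A) t.
t = 2A(√h₀ − √h)/0.0178 = 2·5.94·(√3.77 − √2.09)/0.0178
  = 11.880 × (1.9416 − 1.4457) / 0.0178 = 331.02 s.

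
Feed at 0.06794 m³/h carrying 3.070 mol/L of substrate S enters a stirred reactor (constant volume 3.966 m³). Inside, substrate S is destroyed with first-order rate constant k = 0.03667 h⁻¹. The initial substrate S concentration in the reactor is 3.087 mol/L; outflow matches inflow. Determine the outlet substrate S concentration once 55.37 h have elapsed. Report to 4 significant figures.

Accumulation = in − out − consumed: V dC/dt = Q C_in − Q C − k V C.
dC/dt = (Q/V) C_in − (Q/V + k) C; effective rate a = Q/V + k = 0.0171306 + 0.03667 = 0.0538006 h⁻¹.
C_ss = Q C_in/(Q + kV) = 0.977516 mol/L; C(t) = C_ss + (C₀ − C_ss) e^(−a t).
C(55.37) = 0.977516 + (2.10948)·e^(−0.0538006·55.37) = 0.977516 + (2.10948)·0.0508467 = 1.08478 mol/L.

1.085 mol/L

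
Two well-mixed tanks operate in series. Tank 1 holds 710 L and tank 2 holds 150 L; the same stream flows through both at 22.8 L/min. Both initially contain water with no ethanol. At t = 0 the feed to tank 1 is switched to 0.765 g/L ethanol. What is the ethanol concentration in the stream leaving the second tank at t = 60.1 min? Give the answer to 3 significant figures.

Species balance on tank i: dCᵢ/dt = (Cᵢ₋₁ − Cᵢ)/τᵢ with τᵢ = Vᵢ/Q.
τ₁ = 710/22.8 = 31.140 min; τ₂ = 150/22.8 = 6.5789 min.
Tank 1: C₁ = C_in(1 − e^(−t/τ₁)). Tank 2 (τ₁ ≠ τ₂): C₂ = C_in[1 − (τ₁ e^(−t/τ₁) − τ₂ e^(−t/τ₂))/(τ₁ − τ₂)].
At t = 60.1: e^(−t/τ₁) = 0.14515, e^(−t/τ₂) = 0.00010780.
C₂ = 0.765·[1 − (31.140·0.14515 − 6.5789·0.00010780)/(24.561)] = 0.765·0.81600 = 0.62424 g/L.

0.624 g/L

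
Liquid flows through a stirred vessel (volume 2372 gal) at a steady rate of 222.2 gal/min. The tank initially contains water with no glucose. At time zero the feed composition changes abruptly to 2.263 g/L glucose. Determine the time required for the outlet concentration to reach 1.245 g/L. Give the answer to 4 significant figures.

8.528 min

Species balance: V dC/dt = Q(C_in − C) ⇒ τ = V/Q = 10.6751 min.
C(t) = C_in + (C₀ − C_in) e^(−t/τ). Set C = 1.245 and solve for t:
e^(−t/τ) = (C − C_in)/(C₀ − C_in) = (1.245 − 2.263)/(0 − 2.263) = 0.449845
t = −τ ln(…) = 10.6751 × 0.798851 = 8.52779 min.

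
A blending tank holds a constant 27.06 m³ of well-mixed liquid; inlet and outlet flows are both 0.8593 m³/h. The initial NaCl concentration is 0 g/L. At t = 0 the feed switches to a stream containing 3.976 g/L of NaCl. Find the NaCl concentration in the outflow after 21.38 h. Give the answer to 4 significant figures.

Mass balance on the solute (V constant): V dC/dt = Q(C_in − C).
So dC/dt = (C_in − C)/τ with τ = V/Q = 27.06/0.8593 = 31.4907 h.
Integrating: C(t) = C_in + (C₀ − C_in) e^(−t/τ).
C(21.38) = 3.976 + (0 − 3.976)·e^(−21.38/31.4907) = 3.976 + (-3.97600)·0.507160 = 1.95953 g/L.

1.960 g/L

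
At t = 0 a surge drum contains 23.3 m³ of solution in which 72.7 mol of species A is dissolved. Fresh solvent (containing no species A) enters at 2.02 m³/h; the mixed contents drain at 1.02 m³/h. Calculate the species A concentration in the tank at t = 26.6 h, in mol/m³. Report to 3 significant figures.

0.670 mol/m³

Let m(t) be the amount of species A. Volume: V(t) = V₀ + (Q_in − Q_out) t = 23.3 + 1.0000 t; V(26.6) = 49.900 m³.
Species balance (pure solvent in): dm/dt = −Q_out · m/V(t).
dm/m = −Q_out dt/(V₀ + 1.0000 t); integrating gives ln(m/m₀) = −(Q_out/(Q_in−Q_out)) ln(V/V₀).
m = m₀ (V₀/V)^(Q_out/(Q_in−Q_out)) = 72.7 × (23.3/49.900)^(1.0200) = 33.433 mol.
C = m/V = 33.433/49.900 = 0.67000 mol/m³.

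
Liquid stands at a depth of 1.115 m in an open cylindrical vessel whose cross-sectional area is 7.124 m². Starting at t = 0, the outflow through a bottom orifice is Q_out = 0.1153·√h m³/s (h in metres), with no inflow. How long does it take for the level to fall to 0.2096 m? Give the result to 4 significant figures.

A dh/dt = −Q_out = −0.1153 √h.
Separate and integrate: 2(√h − √h₀) = −(0.1153/A) t.
t = 2A(√h₀ − √h)/0.1153 = 2·7.124·(√1.115 − √0.2096)/0.1153
  = 14.2480 × (1.05594 − 0.457821) / 0.1153 = 73.9110 s.

73.91 s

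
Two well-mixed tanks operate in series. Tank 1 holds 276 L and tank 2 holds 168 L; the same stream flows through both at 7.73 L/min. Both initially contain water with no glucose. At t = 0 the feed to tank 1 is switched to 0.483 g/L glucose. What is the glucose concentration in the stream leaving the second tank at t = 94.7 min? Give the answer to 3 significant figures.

0.406 g/L

Time constants: τᵢ = Vᵢ/Q for each well-mixed tank.
τ₁ = 276/7.73 = 35.705 min; τ₂ = 168/7.73 = 21.734 min.
Solving the cascade with C₁(0)=C₂(0)=0 gives C₂(t) = C_in[1 − (τ₁ e^(−t/τ₁) − τ₂ e^(−t/τ₂))/(τ₁ − τ₂)].
At t = 94.7: e^(−t/τ₁) = 0.070490, e^(−t/τ₂) = 0.012813.
C₂ = 0.483·[1 − (35.705·0.070490 − 21.734·0.012813)/(13.972)] = 0.483·0.83979 = 0.40562 g/L.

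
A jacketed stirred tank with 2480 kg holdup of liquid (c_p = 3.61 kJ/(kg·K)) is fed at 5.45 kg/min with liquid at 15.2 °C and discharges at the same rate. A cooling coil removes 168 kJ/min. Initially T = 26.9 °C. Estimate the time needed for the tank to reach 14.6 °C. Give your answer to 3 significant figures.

426 min

M c_p dT/dt = ṁ c_p (T_in − T) − Q̇.
τ = M/ṁ = 455.05 min; T_ss = T_in − Q̇/(ṁ c_p) = 6.6610 °C.
T(t) = T_ss + (T₀ − T_ss) e^(−t/τ). Set T = 14.6:
e^(−t/τ) = (14.6 − 6.6610)/(26.9 − 6.6610) = 0.39226
t = −455.05 · ln(0.39226) = 425.84 min.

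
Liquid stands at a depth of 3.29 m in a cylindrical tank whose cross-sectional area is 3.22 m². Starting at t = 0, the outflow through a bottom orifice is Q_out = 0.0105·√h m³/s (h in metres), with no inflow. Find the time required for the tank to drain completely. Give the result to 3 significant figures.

Mass balance (ρ constant): A dh/dt = −0.0105 √h.
This is separable: 2 d(√h)/dt = −0.0105/A, so √h = √h₀ − (0.0105/(2A)) t.
Set h = 0: 2√h₀ = (0.0105/A) t_empty ⇒ t_empty = 2A√h₀/0.0105.
t_empty = 2·3.22·√3.29/0.0105 = 6.4400·1.8138/0.0105 = 1112.5 s.

1110 s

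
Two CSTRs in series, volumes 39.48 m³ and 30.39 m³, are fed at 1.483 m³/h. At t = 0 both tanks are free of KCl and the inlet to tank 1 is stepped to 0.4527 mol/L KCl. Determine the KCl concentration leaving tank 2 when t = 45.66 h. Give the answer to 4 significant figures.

0.2620 mol/L

Time constants: τᵢ = Vᵢ/Q for each well-mixed tank.
τ₁ = 39.48/1.483 = 26.6217 h; τ₂ = 30.39/1.483 = 20.4922 h.
Solving the cascade with C₁(0)=C₂(0)=0 gives C₂(t) = C_in[1 − (τ₁ e^(−t/τ₁) − τ₂ e^(−t/τ₂))/(τ₁ − τ₂)].
At t = 45.66: e^(−t/τ₁) = 0.179938, e^(−t/τ₂) = 0.107726.
C₂ = 0.4527·[1 − (26.6217·0.179938 − 20.4922·0.107726)/(6.12947)] = 0.4527·0.578641 = 0.261951 mol/L.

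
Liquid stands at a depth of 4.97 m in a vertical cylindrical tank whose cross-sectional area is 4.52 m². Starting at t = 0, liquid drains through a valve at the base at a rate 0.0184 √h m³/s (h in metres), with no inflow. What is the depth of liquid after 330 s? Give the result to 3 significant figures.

2.43 m

With no inflow, A dh/dt = −0.0184 √h.
∫ h^(−1/2) dh = −(0.0184/A) ∫ dt, giving 2√h = 2√h₀ − (0.0184/A) t.
√h = √4.97 − 0.0184·330/(2·4.52) = 2.2293 − 0.67168 = 1.5577.
h = 1.5577² = 2.4263 m.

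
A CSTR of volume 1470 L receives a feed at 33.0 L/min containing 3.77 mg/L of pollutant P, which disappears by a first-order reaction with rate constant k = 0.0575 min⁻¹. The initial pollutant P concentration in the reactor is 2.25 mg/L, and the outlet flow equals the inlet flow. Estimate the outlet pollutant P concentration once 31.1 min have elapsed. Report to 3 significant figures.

V dC/dt = Q(C_in − C) − k V C.
This is linear with rate a = Q/V + k = 0.079949 min⁻¹.
C_ss = Q C_in/(Q + kV) = 1.0586 mg/L; C(t) = C_ss + (C₀ − C_ss) e^(−a t).
C(31.1) = 1.0586 + (1.1914)·e^(−0.079949·31.1) = 1.0586 + (1.1914)·0.083208 = 1.1577 mg/L.

1.16 mg/L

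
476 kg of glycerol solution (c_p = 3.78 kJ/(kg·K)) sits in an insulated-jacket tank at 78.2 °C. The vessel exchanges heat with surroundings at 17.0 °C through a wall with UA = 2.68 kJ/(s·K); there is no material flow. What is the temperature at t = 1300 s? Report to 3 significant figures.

Lumped-capacitance energy balance: M c_p dT/dt = UA(T_amb − T).
dT/dt = (T_ss − T)/τ with T_ss = T_amb = 17.000 °C, τ = M c_p/UA = 476·3.78/2.68 = 671.37 s.
Solution: T(t) = T_ss + (T₀ − T_ss) e^(−t/τ).
T(1300) = 17.000 + (61.200)·0.14423 = 25.827 °C.

25.8 °C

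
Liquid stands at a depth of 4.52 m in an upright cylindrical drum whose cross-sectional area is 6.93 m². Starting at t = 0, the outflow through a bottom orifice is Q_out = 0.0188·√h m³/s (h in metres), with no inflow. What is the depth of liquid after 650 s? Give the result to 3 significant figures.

1.55 m

Mass balance (ρ constant): A dh/dt = −0.0188 √h.
∫ h^(−1/2) dh = −(0.0188/A) ∫ dt, giving 2√h = 2√h₀ − (0.0188/A) t.
√h = √4.52 − 0.0188·650/(2·6.93) = 2.1260 − 0.88167 = 1.2444.
h = 1.2444² = 1.5484 m.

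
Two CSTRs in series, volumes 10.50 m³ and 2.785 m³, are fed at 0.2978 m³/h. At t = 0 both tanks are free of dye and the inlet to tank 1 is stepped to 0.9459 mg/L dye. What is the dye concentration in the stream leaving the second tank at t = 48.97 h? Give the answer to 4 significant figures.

Each tank obeys Vᵢ dCᵢ/dt = Q(Cᵢ₋₁ − Cᵢ), so τᵢ = Vᵢ/Q.
τ₁ = 10.50/0.2978 = 35.2586 h; τ₂ = 2.785/0.2978 = 9.35191 h.
Tank 1: C₁ = C_in(1 − e^(−t/τ₁)). Tank 2 (τ₁ ≠ τ₂): C₂ = C_in[1 − (τ₁ e^(−t/τ₁) − τ₂ e^(−t/τ₂))/(τ₁ − τ₂)].
At t = 48.97: e^(−t/τ₁) = 0.249354, e^(−t/τ₂) = 0.00531958.
C₂ = 0.9459·[1 − (35.2586·0.249354 − 9.35191·0.00531958)/(25.9066)] = 0.9459·0.662553 = 0.626709 mg/L.

0.6267 mg/L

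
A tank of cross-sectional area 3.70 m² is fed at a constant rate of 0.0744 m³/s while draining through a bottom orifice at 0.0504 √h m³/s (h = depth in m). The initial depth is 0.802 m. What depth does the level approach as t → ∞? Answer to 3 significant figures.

Volume balance on the tank: A dh/dt = Q_in − 0.0504 √h. At steady state dh/dt = 0:
Q_in = 0.0504 √h_ss ⇒ √h_ss = 0.0744/0.0504 = 1.4762.
h_ss = 1.4762² = 2.1791 m. (Since h₀ = 0.802 m < h_ss, the level will rise toward this value.)

2.18 m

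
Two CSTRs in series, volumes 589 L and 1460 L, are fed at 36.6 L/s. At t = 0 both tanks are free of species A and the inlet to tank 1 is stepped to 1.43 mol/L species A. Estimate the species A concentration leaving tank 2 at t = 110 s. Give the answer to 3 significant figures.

Each tank obeys Vᵢ dCᵢ/dt = Q(Cᵢ₋₁ − Cᵢ), so τᵢ = Vᵢ/Q.
τ₁ = 589/36.6 = 16.093 s; τ₂ = 1460/36.6 = 39.891 s.
Solving the cascade with C₁(0)=C₂(0)=0 gives C₂(t) = C_in[1 − (τ₁ e^(−t/τ₁) − τ₂ e^(−t/τ₂))/(τ₁ − τ₂)].
At t = 110: e^(−t/τ₁) = 0.0010751, e^(−t/τ₂) = 0.063448.
C₂ = 1.43·[1 − (16.093·0.0010751 − 39.891·0.063448)/(-23.798)] = 1.43·0.89437 = 1.2790 mol/L.

1.28 mol/L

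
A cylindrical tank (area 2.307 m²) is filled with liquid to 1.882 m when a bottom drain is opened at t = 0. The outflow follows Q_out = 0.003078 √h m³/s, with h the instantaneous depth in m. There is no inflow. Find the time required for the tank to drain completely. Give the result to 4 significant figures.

2056 s

With no inflow, A dh/dt = −0.003078 √h.
Separate and integrate: 2(√h − √h₀) = −(0.003078/A) t.
Set h = 0: 2√h₀ = (0.003078/A) t_empty ⇒ t_empty = 2A√h₀/0.003078.
t_empty = 2·2.307·√1.882/0.003078 = 4.61400·1.37186/0.003078 = 2056.45 s.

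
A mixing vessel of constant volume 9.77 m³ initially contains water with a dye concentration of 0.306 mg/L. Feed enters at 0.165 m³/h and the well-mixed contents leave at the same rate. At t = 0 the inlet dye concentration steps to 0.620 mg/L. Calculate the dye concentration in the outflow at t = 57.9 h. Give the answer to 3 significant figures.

0.502 mg/L

Species balance on the tank: V dC/dt = Q(C_in − C).
Time constant τ = V/Q = 9.77/0.165 = 59.212 h.
Integrating: C(t) = C_in + (C₀ − C_in) e^(−t/τ).
C(57.9) = 0.620 + (0.306 − 0.620)·e^(−57.9/59.212) = 0.620 + (-0.31400)·0.37612 = 0.50190 mg/L.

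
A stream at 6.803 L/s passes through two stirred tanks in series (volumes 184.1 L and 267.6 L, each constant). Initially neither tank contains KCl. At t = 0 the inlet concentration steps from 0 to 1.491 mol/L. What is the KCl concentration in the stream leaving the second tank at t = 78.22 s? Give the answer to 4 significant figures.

1.019 mol/L

Each tank obeys Vᵢ dCᵢ/dt = Q(Cᵢ₋₁ − Cᵢ), so τᵢ = Vᵢ/Q.
τ₁ = 184.1/6.803 = 27.0616 s; τ₂ = 267.6/6.803 = 39.3356 s.
Tank 1: C₁ = C_in(1 − e^(−t/τ₁)). Tank 2 (τ₁ ≠ τ₂): C₂ = C_in[1 − (τ₁ e^(−t/τ₁) − τ₂ e^(−t/τ₂))/(τ₁ − τ₂)].
At t = 78.22: e^(−t/τ₁) = 0.0555516, e^(−t/τ₂) = 0.136896.
C₂ = 1.491·[1 − (27.0616·0.0555516 − 39.3356·0.136896)/(-12.2740)] = 1.491·0.683755 = 1.01948 mol/L.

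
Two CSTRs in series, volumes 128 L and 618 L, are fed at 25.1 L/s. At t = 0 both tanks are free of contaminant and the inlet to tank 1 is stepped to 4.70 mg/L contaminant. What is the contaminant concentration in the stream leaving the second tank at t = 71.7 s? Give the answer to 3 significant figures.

4.38 mg/L

Each tank obeys Vᵢ dCᵢ/dt = Q(Cᵢ₋₁ − Cᵢ), so τᵢ = Vᵢ/Q.
τ₁ = 128/25.1 = 5.0996 s; τ₂ = 618/25.1 = 24.622 s.
Tank 1: C₁ = C_in(1 − e^(−t/τ₁)). Tank 2 (τ₁ ≠ τ₂): C₂ = C_in[1 − (τ₁ e^(−t/τ₁) − τ₂ e^(−t/τ₂))/(τ₁ − τ₂)].
At t = 71.7: e^(−t/τ₁) = 7.8317e-07, e^(−t/τ₂) = 0.054362.
C₂ = 4.70·[1 − (5.0996·7.8317e-07 − 24.622·0.054362)/(-19.522)] = 4.70·0.93144 = 4.3778 mg/L.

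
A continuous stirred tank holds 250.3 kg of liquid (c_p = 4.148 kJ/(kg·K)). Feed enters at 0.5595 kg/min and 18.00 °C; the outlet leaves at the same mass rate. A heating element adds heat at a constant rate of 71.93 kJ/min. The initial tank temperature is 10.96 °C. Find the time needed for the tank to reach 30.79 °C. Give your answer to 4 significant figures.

M c_p dT/dt = ṁ c_p (T_in − T) + Q̇.
τ = M/ṁ = 447.364 min; T_ss = T_in + Q̇/(ṁ c_p) = 48.9935 °C.
T(t) = T_ss + (T₀ − T_ss) e^(−t/τ). Set T = 30.79:
e^(−t/τ) = (30.79 − 48.9935)/(10.96 − 48.9935) = 0.478618
t = −447.364 · ln(0.478618) = 329.641 min.

329.6 min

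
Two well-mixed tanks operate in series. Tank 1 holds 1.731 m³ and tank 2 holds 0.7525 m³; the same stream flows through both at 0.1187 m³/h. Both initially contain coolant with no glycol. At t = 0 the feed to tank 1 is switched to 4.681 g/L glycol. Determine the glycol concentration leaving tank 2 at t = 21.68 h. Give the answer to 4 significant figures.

2.926 g/L

Each tank obeys Vᵢ dCᵢ/dt = Q(Cᵢ₋₁ − Cᵢ), so τᵢ = Vᵢ/Q.
τ₁ = 1.731/0.1187 = 14.5830 h; τ₂ = 0.7525/0.1187 = 6.33951 h.
Tank 1: C₁ = C_in(1 − e^(−t/τ₁)). Tank 2 (τ₁ ≠ τ₂): C₂ = C_in[1 − (τ₁ e^(−t/τ₁) − τ₂ e^(−t/τ₂))/(τ₁ − τ₂)].
At t = 21.68: e^(−t/τ₁) = 0.226126, e^(−t/τ₂) = 0.0327183.
C₂ = 4.681·[1 − (14.5830·0.226126 − 6.33951·0.0327183)/(8.24347)] = 4.681·0.625137 = 2.92627 g/L.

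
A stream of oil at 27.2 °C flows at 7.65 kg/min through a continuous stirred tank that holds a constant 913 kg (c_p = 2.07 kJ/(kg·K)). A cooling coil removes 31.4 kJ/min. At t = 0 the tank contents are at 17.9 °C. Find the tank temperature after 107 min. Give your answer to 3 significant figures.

M c_p dT/dt = ṁ c_p (T_in − T) − Q̇.
τ = M/ṁ = 119.35 min; T_ss = T_in − Q̇/(ṁ c_p) = 27.2 − 31.4/(7.65·2.07) = 25.217 °C.
Integrating: T(t) = T_ss + (T₀ − T_ss) e^(−t/τ).
T(107) = 25.217 + (-7.3171)·e^(−107/119.35) = 25.217 + (-7.3171)·0.40797 = 22.232 °C.

22.2 °C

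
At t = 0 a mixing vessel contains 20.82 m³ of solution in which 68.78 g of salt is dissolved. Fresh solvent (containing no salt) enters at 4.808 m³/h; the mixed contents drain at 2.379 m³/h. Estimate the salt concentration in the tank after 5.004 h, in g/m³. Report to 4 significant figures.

1.330 g/m³

Let m(t) be the amount of salt. Volume: V(t) = V₀ + (Q_in − Q_out) t = 20.82 + 2.42900 t; V(5.004) = 32.9747 m³.
Solute balance: dm/dt = 0 − Q_out C = −Q_out m/V(t).
dm/m = −Q_out dt/(V₀ + 2.42900 t); integrating gives ln(m/m₀) = −(Q_out/(Q_in−Q_out)) ln(V/V₀).
m = m₀ (V₀/V)^(Q_out/(Q_in−Q_out)) = 68.78 × (20.82/32.9747)^(0.979415) = 43.8402 g.
C = m/V = 43.8402/32.9747 = 1.32951 g/m³.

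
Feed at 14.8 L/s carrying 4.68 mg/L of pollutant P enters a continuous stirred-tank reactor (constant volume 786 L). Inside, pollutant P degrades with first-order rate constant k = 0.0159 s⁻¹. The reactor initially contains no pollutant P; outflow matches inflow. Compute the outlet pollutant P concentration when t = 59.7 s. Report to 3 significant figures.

2.22 mg/L

Species balance: V dC/dt = Q C_in − Q C − k V C.
This is linear with rate a = Q/V + k = 0.034730 s⁻¹.
C_ss = Q C_in/(Q + kV) = 2.5374 mg/L; C(t) = C_ss + (C₀ − C_ss) e^(−a t).
C(59.7) = 2.5374 + (-2.5374)·e^(−0.034730·59.7) = 2.5374 + (-2.5374)·0.12576 = 2.2183 mg/L.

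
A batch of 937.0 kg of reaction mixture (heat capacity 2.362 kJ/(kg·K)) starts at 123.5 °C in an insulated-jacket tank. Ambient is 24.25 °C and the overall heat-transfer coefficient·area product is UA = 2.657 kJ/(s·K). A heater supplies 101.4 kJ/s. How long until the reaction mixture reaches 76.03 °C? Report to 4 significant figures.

1250 s

Unsteady energy balance on the tank contents: M c_p dT/dt = −UA(T − T_amb) + Q̇.
τ = M c_p/UA = 832.967 s; T_ss = T_amb + Q̇/UA = 24.25 + 101.4/2.657 = 62.4133 °C.
T(t) = T_ss + (T₀ − T_ss)e^(−t/τ); set T = 76.03:
t = −τ ln[(T − T_ss)/(T₀ − T_ss)] = −832.967 · ln(0.222907) = 1250.28 s.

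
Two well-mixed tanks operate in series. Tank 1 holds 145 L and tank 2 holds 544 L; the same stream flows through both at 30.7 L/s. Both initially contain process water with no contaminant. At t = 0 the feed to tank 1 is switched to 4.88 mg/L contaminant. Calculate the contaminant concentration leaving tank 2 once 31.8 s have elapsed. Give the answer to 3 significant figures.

Time constants: τᵢ = Vᵢ/Q for each well-mixed tank.
τ₁ = 145/30.7 = 4.7231 s; τ₂ = 544/30.7 = 17.720 s.
Solving the cascade with C₁(0)=C₂(0)=0 gives C₂(t) = C_in[1 − (τ₁ e^(−t/τ₁) − τ₂ e^(−t/τ₂))/(τ₁ − τ₂)].
At t = 31.8: e^(−t/τ₁) = 0.0011912, e^(−t/τ₂) = 0.16619.
C₂ = 4.88·[1 − (4.7231·0.0011912 − 17.720·0.16619)/(-12.997)] = 4.88·0.77384 = 3.7763 mg/L.

3.78 mg/L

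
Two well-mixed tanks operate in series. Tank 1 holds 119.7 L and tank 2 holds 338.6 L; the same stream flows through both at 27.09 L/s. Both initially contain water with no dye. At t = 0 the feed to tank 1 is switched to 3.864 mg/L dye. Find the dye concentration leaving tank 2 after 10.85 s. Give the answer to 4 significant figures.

1.536 mg/L

Time constants: τᵢ = Vᵢ/Q for each well-mixed tank.
τ₁ = 119.7/27.09 = 4.41860 s; τ₂ = 338.6/27.09 = 12.4991 s.
Solving the cascade with C₁(0)=C₂(0)=0 gives C₂(t) = C_in[1 − (τ₁ e^(−t/τ₁) − τ₂ e^(−t/τ₂))/(τ₁ − τ₂)].
At t = 10.85: e^(−t/τ₁) = 0.0858180, e^(−t/τ₂) = 0.419763.
C₂ = 3.864·[1 − (4.41860·0.0858180 − 12.4991·0.419763)/(-8.08047)] = 3.864·0.397627 = 1.53643 mg/L.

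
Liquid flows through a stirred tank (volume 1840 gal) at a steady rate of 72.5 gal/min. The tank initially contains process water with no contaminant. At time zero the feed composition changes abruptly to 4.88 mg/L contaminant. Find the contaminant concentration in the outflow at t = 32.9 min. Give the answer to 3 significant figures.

3.55 mg/L

Accumulation = in − out for the solute gives V dC/dt = Q(C_in − C).
Rewrite as dC/dt + C/τ = C_in/τ, τ = V/Q = 25.379 min.
This is linear first-order; C(t) = C_in + (C₀ − C_in) e^(−t/τ).
C(32.9) = 4.88 + (0 − 4.88)·e^(−32.9/25.379) = 4.88 + (-4.8800)·0.27353 = 3.5452 mg/L.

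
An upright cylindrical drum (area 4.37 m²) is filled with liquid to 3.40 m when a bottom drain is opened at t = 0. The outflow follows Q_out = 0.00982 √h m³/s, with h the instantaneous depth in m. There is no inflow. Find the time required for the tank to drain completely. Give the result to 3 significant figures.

A dh/dt = −Q_out = −0.00982 √h.
This is separable: 2 d(√h)/dt = −0.00982/A, so √h = √h₀ − (0.00982/(2A)) t.
Set h = 0: 2√h₀ = (0.00982/A) t_empty ⇒ t_empty = 2A√h₀/0.00982.
t_empty = 2·4.37·√3.40/0.00982 = 8.7400·1.8439/0.00982 = 1641.1 s.

1640 s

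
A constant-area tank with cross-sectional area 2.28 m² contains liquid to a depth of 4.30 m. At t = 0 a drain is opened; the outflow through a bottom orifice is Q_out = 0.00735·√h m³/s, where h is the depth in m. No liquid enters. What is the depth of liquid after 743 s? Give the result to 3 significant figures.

0.767 m

A dh/dt = −Q_out = −0.00735 √h.
∫ h^(−1/2) dh = −(0.00735/A) ∫ dt, giving 2√h = 2√h₀ − (0.00735/A) t.
√h = √4.30 − 0.00735·743/(2·2.28) = 2.0736 − 1.1976 = 0.87605.
h = 0.87605² = 0.76746 m.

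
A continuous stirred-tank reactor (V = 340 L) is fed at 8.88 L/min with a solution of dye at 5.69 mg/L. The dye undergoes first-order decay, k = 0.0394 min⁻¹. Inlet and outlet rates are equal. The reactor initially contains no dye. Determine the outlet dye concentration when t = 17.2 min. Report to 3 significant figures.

1.53 mg/L

V dC/dt = Q(C_in − C) − k V C.
This is linear with rate a = Q/V + k = 0.065518 min⁻¹.
C_ss = Q C_in/(Q + kV) = 2.2682 mg/L; C(t) = C_ss + (C₀ − C_ss) e^(−a t).
C(17.2) = 2.2682 + (-2.2682)·e^(−0.065518·17.2) = 2.2682 + (-2.2682)·0.32404 = 1.5332 mg/L.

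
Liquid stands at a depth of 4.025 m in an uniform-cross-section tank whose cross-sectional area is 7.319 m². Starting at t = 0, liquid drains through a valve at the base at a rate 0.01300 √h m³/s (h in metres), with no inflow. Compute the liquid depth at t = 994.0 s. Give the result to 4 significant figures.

Mass balance (ρ constant): A dh/dt = −0.01300 √h.
Separate and integrate: 2(√h − √h₀) = −(0.01300/A) t.
√h = √4.025 − 0.01300·994.0/(2·7.319) = 2.00624 − 0.882771 = 1.12347.
h = 1.12347² = 1.26218 m.

1.262 m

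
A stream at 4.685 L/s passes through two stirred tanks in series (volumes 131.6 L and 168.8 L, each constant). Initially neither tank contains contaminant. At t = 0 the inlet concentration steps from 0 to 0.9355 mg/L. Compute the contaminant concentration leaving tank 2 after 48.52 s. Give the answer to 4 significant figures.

Species balance on tank i: dCᵢ/dt = (Cᵢ₋₁ − Cᵢ)/τᵢ with τᵢ = Vᵢ/Q.
τ₁ = 131.6/4.685 = 28.0896 s; τ₂ = 168.8/4.685 = 36.0299 s.
Solving the cascade with C₁(0)=C₂(0)=0 gives C₂(t) = C_in[1 − (τ₁ e^(−t/τ₁) − τ₂ e^(−t/τ₂))/(τ₁ − τ₂)].
At t = 48.52: e^(−t/τ₁) = 0.177759, e^(−t/τ₂) = 0.260108.
C₂ = 0.9355·[1 − (28.0896·0.177759 − 36.0299·0.260108)/(-7.94023)] = 0.9355·0.448573 = 0.419640 mg/L.

0.4196 mg/L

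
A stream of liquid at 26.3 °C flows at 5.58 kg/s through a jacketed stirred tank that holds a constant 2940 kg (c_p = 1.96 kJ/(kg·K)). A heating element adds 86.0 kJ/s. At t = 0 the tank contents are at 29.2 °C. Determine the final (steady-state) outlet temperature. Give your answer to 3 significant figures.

First-law balance (no shaft work): M c_p dT/dt = ṁ c_p (T_in − T) + 86.0.
At steady state dT/dt = 0 ⇒ T_ss = T_in + Q̇/(ṁ c_p) = 26.3 + 86.0/(5.58·1.96) = 34.163 °C.

34.2 °C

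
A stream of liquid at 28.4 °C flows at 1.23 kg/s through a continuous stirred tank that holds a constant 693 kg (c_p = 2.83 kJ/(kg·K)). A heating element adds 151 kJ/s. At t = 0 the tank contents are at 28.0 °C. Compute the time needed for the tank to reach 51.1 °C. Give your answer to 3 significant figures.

423 s

Unsteady energy balance on the tank contents: M c_p dT/dt = ṁ c_p (T_in − T) + 151.
τ = M/ṁ = 563.41 s; T_ss = T_in + Q̇/(ṁ c_p) = 71.780 °C.
T(t) = T_ss + (T₀ − T_ss) e^(−t/τ). Set T = 51.1:
e^(−t/τ) = (51.1 − 71.780)/(28.0 − 71.780) = 0.47236
t = −563.41 · ln(0.47236) = 422.57 s.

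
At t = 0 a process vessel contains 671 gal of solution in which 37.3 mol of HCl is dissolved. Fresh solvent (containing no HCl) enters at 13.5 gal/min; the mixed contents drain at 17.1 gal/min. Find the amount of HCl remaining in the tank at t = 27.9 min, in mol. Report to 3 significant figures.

Total volume: dV/dt = Q_in − Q_out = -3.6000 gal/min, so V(t) = 671 − 3.6000 t and V(27.9) = 570.56 gal.
No HCl enters, so dm/dt = −Q_out · (m/V).
Separate: dm/m = −Q_out dt/V(t) ⇒ ln(m/m₀) = −(Q_out/(Q_in−Q_out)) ln(V/V₀).
m = m₀ (V₀/V)^(Q_out/(Q_in−Q_out)) = 37.3 × (671/570.56)^(-4.7500) = 17.267 mol.

17.3 mol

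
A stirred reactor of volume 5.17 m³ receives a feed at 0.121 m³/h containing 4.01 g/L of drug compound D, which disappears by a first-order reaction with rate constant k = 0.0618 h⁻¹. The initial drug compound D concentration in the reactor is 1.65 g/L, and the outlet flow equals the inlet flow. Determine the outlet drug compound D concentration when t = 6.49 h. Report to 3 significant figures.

Accumulation = in − out − consumed: V dC/dt = Q C_in − Q C − k V C.
dC/dt = (Q/V) C_in − (Q/V + k) C; effective rate a = Q/V + k = 0.023404 + 0.0618 = 0.085204 h⁻¹.
C_ss = Q C_in/(Q + kV) = 1.1015 g/L; C(t) = C_ss + (C₀ − C_ss) e^(−a t).
C(6.49) = 1.1015 + (0.54852)·e^(−0.085204·6.49) = 1.1015 + (0.54852)·0.57524 = 1.4170 g/L.

1.42 g/L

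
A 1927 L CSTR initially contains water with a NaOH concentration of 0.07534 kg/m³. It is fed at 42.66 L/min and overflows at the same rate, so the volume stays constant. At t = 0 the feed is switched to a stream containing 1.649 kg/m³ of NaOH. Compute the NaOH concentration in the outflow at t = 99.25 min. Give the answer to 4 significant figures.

1.474 kg/m³

Species balance on the tank: V dC/dt = Q(C_in − C).
Time constant τ = V/Q = 1927/42.66 = 45.1711 min.
Solution: C(t) = C_in + (C₀ − C_in) e^(−t/τ).
C(99.25) = 1.649 + (0.07534 − 1.649)·e^(−99.25/45.1711) = 1.649 + (-1.57366)·0.111114 = 1.47414 kg/m³.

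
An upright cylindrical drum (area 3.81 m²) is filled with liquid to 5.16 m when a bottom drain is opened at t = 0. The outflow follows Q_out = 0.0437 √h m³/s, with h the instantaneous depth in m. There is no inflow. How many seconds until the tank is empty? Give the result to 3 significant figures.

Mass balance (ρ constant): A dh/dt = −0.0437 √h.
∫ h^(−1/2) dh = −(0.0437/A) ∫ dt, giving 2√h = 2√h₀ − (0.0437/A) t.
Tank is empty when √h = 0: t_empty = 2A√h₀/0.0437.
t_empty = 2·3.81·√5.16/0.0437 = 7.6200·2.2716/0.0437 = 396.09 s.

396 s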